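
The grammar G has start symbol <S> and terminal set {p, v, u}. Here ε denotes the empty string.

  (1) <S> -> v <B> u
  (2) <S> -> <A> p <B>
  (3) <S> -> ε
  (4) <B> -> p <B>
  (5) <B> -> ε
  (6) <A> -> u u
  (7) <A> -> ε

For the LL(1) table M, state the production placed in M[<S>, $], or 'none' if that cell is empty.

FIRST(<B>) = {ε, p}
FIRST(<A>) = {ε, u}
FIRST(<S>) = {ε, p, u, v}  (via <A> p <B>)
FOLLOW(<S>) includes $ since <S> is the start symbol.
FOLLOW(<S>): <S> appears on no right-hand side. Thus FOLLOW(<S>) = {$}.
For <S> -> v <B> u: FIRST(v <B> u) = {v}, so it goes in M[<S>, t] for t ∈ {v}.
For <S> -> <A> p <B>: FIRST(<A> p <B>) = {p, u}, so it goes in M[<S>, t] for t ∈ {p, u}.
For <S> -> ε: FIRST(ε) = {ε}, so it goes in M[<S>, t] for t ∈ {}; since ε ∈ FIRST, also for every t ∈ FOLLOW(<S>) = {$}.

<S> -> ε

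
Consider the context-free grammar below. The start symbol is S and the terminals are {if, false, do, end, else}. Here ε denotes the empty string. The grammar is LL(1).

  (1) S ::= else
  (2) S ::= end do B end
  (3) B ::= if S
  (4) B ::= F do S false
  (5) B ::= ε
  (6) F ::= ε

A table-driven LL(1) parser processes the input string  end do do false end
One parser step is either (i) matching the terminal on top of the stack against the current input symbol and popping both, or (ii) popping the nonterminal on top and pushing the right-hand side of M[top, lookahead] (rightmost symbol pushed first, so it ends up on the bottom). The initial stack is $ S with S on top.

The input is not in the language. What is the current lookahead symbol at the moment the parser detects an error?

false

     Stack               Input                  Action
  1  $ S                 end do do false end $  expand S ::= end do B end
  2  $ end B do end      end do do false end $  match end
  3  $ end B do          do do false end $      match do
  4  $ end B             do false end $         expand B ::= F do S false
  5  $ end false S do F  do false end $         expand F ::= ε
  6  $ end false S do    do false end $         match do
  7  $ end false S       false end $            error: M[S, false] is empty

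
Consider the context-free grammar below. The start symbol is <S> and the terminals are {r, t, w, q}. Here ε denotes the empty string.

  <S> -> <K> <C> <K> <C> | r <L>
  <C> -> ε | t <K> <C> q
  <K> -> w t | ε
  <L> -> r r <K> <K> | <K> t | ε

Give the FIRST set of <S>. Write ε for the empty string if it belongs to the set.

FIRST(<C>): from <C>->ε we get {ε}; from <C>->t <K> <C> q we get {t}. So FIRST(<C>) = {ε, t}.
FIRST(<K>): from <K>->w t we get {w}; from <K>->ε we get {ε}. So FIRST(<K>) = {ε, w}.
FIRST(<S>): from <S>-><K> <C> <K> <C> we get {ε, t, w}; from <S>->r <L> we get {r}. So FIRST(<S>) = {ε, r, t, w}.
FIRST(<L>): from <L>->r r <K> <K> we get {r}; from <L>-><K> t we get {t, w}; from <L>->ε we get {ε}. So FIRST(<L>) = {ε, r, t, w}.

{ε, r, t, w}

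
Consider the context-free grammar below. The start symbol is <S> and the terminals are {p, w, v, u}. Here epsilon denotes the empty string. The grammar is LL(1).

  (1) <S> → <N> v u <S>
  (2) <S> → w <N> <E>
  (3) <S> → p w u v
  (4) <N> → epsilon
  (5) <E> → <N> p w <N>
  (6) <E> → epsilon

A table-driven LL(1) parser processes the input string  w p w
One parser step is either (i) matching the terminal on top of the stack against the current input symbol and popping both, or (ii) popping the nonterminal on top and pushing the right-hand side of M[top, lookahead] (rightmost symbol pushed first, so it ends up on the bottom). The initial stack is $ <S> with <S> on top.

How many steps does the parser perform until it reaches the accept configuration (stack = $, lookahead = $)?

     Stack          Input    Action
  1  $ <S>          w p w $  expand <S> → w <N> <E>
  2  $ <E> <N> w    w p w $  match w
  3  $ <E> <N>      p w $    expand <N> → epsilon
  4  $ <E>          p w $    expand <E> → <N> p w <N>
  5  $ <N> w p <N>  p w $    expand <N> → epsilon
  6  $ <N> w p      p w $    match p
  7  $ <N> w        w $      match w
  8  $ <N>          $        expand <N> → epsilon
Accept reached after 8 steps.

8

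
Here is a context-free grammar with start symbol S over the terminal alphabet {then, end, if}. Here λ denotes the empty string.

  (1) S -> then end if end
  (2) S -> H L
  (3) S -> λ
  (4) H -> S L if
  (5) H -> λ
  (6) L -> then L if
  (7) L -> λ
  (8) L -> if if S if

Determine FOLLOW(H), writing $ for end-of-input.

FIRST(L) = {λ, if, then}
FIRST(S) = {λ, if, then}  (via H L)
FIRST(H) = {λ, if, then}  (via S L if)
FOLLOW(S) includes $ since S is the start symbol.
FOLLOW(S): in H->S L if, S is followed by L if with FIRST {if, then}; in L->if if S if, S is followed by if with FIRST {if}. Thus FOLLOW(S) = {$, if, then}.
FOLLOW(H): in S->H L, H is followed by L with FIRST {λ, if, then}; in S->H L, the suffix after H is nullable, so FOLLOW(H) ⊇ FOLLOW(S) = {$, if, then}. Thus FOLLOW(H) = {$, if, then}.
FOLLOW(L): in S->H L, the suffix after L is empty, so FOLLOW(L) ⊇ FOLLOW(S) = {$, if, then}; in H->S L if, L is followed by if with FIRST {if}; in L->then L if, L is followed by if with FIRST {if}. Thus FOLLOW(L) = {$, if, then}.

{$, if, then}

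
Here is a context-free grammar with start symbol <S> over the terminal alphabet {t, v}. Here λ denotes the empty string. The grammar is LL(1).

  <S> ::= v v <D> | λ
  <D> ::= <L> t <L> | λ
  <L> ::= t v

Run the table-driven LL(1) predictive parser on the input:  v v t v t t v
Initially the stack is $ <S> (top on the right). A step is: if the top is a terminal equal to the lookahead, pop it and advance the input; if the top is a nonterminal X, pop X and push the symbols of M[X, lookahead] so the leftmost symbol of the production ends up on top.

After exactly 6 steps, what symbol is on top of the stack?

v

     Stack        Input            Action
  1  $ <S>        v v t v t t v $  expand <S> ::= v v <D>
  2  $ <D> v v    v v t v t t v $  match v
  3  $ <D> v      v t v t t v $    match v
  4  $ <D>        t v t t v $      expand <D> ::= <L> t <L>
  5  $ <L> t <L>  t v t t v $      expand <L> ::= t v
  6  $ <L> t v t  t v t t v $      match t
Stack after step 6: $ <L> t v (top = v).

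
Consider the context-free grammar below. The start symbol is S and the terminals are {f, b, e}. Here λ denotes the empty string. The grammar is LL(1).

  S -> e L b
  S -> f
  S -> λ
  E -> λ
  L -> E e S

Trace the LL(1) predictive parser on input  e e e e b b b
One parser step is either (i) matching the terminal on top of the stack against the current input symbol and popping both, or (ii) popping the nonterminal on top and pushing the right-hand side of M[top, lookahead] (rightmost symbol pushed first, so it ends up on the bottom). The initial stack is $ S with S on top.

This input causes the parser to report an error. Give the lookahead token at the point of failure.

b

step 1: stack=$ S  input=e e e e b b b $  — expand S -> e L b
step 2: stack=$ b L e  input=e e e e b b b $  — match e
step 3: stack=$ b L  input=e e e b b b $  — expand L -> E e S
step 4: stack=$ b S e E  input=e e e b b b $  — expand E -> λ
step 5: stack=$ b S e  input=e e e b b b $  — match e
step 6: stack=$ b S  input=e e b b b $  — expand S -> e L b
step 7: stack=$ b b L e  input=e e b b b $  — match e
step 8: stack=$ b b L  input=e b b b $  — expand L -> E e S
step 9: stack=$ b b S e E  input=e b b b $  — expand E -> λ
step 10: stack=$ b b S e  input=e b b b $  — match e
step 11: stack=$ b b S  input=b b b $  — expand S -> λ
step 12: stack=$ b b  input=b b b $  — match b
step 13: stack=$ b  input=b b $  — match b
step 14: stack=$  input=b $  — error: stack empty but input remains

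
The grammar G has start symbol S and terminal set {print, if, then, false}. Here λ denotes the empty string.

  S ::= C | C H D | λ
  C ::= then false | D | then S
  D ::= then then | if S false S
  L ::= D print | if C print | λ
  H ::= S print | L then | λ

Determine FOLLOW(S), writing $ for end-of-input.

FIRST(D): from D::=then then we get {then}; from D::=if S false S we get {if}. So FIRST(D) = {if, then}.
FIRST(C): from C::=then false we get {then}; from C::=D we get {if, then}; from C::=then S we get {then}. So FIRST(C) = {if, then}.
FIRST(L): from L::=D print we get {if, then}; from L::=if C print we get {if}; from L::=λ we get {λ}. So FIRST(L) = {λ, if, then}.
FIRST(S): from S::=C we get {if, then}; from S::=C H D we get {if, then}; from S::=λ we get {λ}. So FIRST(S) = {λ, if, then}.
FIRST(H): from H::=S print we get {if, print, then}; from H::=L then we get {if, then}; from H::=λ we get {λ}. So FIRST(H) = {λ, if, print, then}.
FOLLOW(S) includes $ since S is the start symbol.
FOLLOW(L): in H::=L then, L is followed by then with FIRST {then}. Thus FOLLOW(L) = {then}.
FOLLOW(H): in S::=C H D, H is followed by D with FIRST {if, then}. Thus FOLLOW(H) = {if, then}.
FOLLOW(S): in C::=then S, the suffix after S is empty, so FOLLOW(S) ⊇ FOLLOW(C) = {$, false, if, print, then}; in D::=if S false S (occurrence 1), S is followed by false S with FIRST {false}; in D::=if S false S (occurrence 2), the suffix after S is empty, so FOLLOW(S) ⊇ FOLLOW(D) = {$, false, if, print, then}; in H::=S print, S is followed by print with FIRST {print}. Thus FOLLOW(S) = {$, false, if, print, then}.
FOLLOW(C): in S::=C, the suffix after C is empty, so FOLLOW(C) ⊇ FOLLOW(S) = {$, false, if, print, then}; in S::=C H D, C is followed by H D with FIRST {if, print, then}; in L::=if C print, C is followed by print with FIRST {print}. Thus FOLLOW(C) = {$, false, if, print, then}.
FOLLOW(D): in S::=C H D, the suffix after D is empty, so FOLLOW(D) ⊇ FOLLOW(S) = {$, false, if, print, then}; in C::=D, the suffix after D is empty, so FOLLOW(D) ⊇ FOLLOW(C) = {$, false, if, print, then}; in L::=D print, D is followed by print with FIRST {print}. Thus FOLLOW(D) = {$, false, if, print, then}.

{$, false, if, print, then}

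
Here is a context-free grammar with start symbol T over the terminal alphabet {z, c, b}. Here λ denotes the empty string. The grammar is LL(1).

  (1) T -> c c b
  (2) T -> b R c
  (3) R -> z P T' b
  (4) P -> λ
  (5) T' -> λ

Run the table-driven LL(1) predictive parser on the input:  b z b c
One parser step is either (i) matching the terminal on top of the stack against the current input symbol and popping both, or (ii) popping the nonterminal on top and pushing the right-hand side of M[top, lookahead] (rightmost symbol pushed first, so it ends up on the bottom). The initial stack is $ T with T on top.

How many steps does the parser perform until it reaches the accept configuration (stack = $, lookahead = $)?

step 1: stack=$ T  input=b z b c $  — expand T -> b R c
step 2: stack=$ c R b  input=b z b c $  — match b
step 3: stack=$ c R  input=z b c $  — expand R -> z P T' b
step 4: stack=$ c b T' P z  input=z b c $  — match z
step 5: stack=$ c b T' P  input=b c $  — expand P -> λ
step 6: stack=$ c b T'  input=b c $  — expand T' -> λ
step 7: stack=$ c b  input=b c $  — match b
step 8: stack=$ c  input=c $  — match c
Accept reached after 8 steps.

8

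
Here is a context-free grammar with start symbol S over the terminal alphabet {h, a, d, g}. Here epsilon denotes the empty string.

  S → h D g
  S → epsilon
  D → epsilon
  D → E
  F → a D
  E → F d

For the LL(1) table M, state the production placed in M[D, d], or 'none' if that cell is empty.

D → epsilon

FIRST(S): from S→h D g we get {h}; from S→epsilon we get {epsilon}. So FIRST(S) = {epsilon, h}.
FIRST(F): from F→a D we get {a}. So FIRST(F) = {a}.
FIRST(E): from E→F d we get {a}. So FIRST(E) = {a}.
FIRST(D): from D→epsilon we get {epsilon}; from D→E we get {a}. So FIRST(D) = {epsilon, a}.
FOLLOW(S) includes $ since S is the start symbol.
FOLLOW(F): in E→F d, F is followed by d with FIRST {d}. Thus FOLLOW(F) = {d}.
FOLLOW(D): in S→h D g, D is followed by g with FIRST {g}; in F→a D, the suffix after D is empty, so FOLLOW(D) ⊇ FOLLOW(F) = {d}. Thus FOLLOW(D) = {d, g}.
For D → epsilon: FIRST(epsilon) = {epsilon}, so it goes in M[D, t] for t ∈ {}; since epsilon ∈ FIRST, also for every t ∈ FOLLOW(D) = {d, g}.
For D → E: FIRST(E) = {a}, so it goes in M[D, t] for t ∈ {a}.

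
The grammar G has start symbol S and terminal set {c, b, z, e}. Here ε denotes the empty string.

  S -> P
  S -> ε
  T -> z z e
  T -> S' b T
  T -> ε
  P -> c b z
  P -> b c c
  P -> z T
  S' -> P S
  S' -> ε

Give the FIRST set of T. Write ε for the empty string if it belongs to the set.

FIRST(P): from P->c b z we get {c}; from P->b c c we get {b}; from P->z T we get {z}. So FIRST(P) = {b, c, z}.
FIRST(S): from S->P we get {b, c, z}; from S->ε we get {ε}. So FIRST(S) = {ε, b, c, z}.
FIRST(S'): from S'->P S we get {b, c, z}; from S'->ε we get {ε}. So FIRST(S') = {ε, b, c, z}.
FIRST(T): from T->z z e we get {z}; from T->S' b T we get {b, c, z}; from T->ε we get {ε}. So FIRST(T) = {ε, b, c, z}.

{ε, b, c, z}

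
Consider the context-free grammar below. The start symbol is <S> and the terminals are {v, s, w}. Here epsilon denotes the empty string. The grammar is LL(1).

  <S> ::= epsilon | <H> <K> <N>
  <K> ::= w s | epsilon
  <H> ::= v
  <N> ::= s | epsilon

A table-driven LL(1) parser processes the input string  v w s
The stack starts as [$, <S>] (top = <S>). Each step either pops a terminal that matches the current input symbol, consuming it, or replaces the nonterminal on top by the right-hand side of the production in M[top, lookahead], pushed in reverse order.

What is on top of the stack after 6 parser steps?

<N>

     Stack          Input    Action
  1  $ <S>          v w s $  expand <S> ::= <H> <K> <N>
  2  $ <N> <K> <H>  v w s $  expand <H> ::= v
  3  $ <N> <K> v    v w s $  match v
  4  $ <N> <K>      w s $    expand <K> ::= w s
  5  $ <N> s w      w s $    match w
  6  $ <N> s        s $      match s
Stack after step 6: $ <N> (top = <N>).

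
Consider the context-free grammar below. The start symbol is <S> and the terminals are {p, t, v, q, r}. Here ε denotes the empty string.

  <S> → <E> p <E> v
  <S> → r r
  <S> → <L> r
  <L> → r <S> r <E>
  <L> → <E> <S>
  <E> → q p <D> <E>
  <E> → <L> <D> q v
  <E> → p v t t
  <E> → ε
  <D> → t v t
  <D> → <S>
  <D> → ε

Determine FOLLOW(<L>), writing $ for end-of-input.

FIRST(<S>): from <S>→<E> p <E> v we get {p, q, r}; from <S>→r r we get {r}; from <S>→<L> r we get {p, q, r}. So FIRST(<S>) = {p, q, r}.
FIRST(<D>): from <D>→t v t we get {t}; from <D>→<S> we get {p, q, r}; from <D>→ε we get {ε}. So FIRST(<D>) = {ε, p, q, r, t}.
FIRST(<L>): from <L>→r <S> r <E> we get {r}; from <L>→<E> <S> we get {p, q, r}. So FIRST(<L>) = {p, q, r}.
FIRST(<E>): from <E>→q p <D> <E> we get {q}; from <E>→<L> <D> q v we get {p, q, r}; from <E>→p v t t we get {p}; from <E>→ε we get {ε}. So FIRST(<E>) = {ε, p, q, r}.
FOLLOW(<S>) includes $ since <S> is the start symbol.
FOLLOW(<L>): in <S>→<L> r, <L> is followed by r with FIRST {r}; in <E>→<L> <D> q v, <L> is followed by <D> q v with FIRST {p, q, r, t}. Thus FOLLOW(<L>) = {p, q, r, t}.
FOLLOW(<E>): in <S>→<E> p <E> v (occurrence 1), <E> is followed by p <E> v with FIRST {p}; in <S>→<E> p <E> v (occurrence 2), <E> is followed by v with FIRST {v}; in <L>→r <S> r <E>, the suffix after <E> is empty, so FOLLOW(<E>) ⊇ FOLLOW(<L>) = {p, q, r, t}; in <L>→<E> <S>, <E> is followed by <S> with FIRST {p, q, r}; in <E>→q p <D> <E>, the suffix after <E> is empty (adds nothing new). Thus FOLLOW(<E>) = {p, q, r, t, v}.
FOLLOW(<D>): in <E>→q p <D> <E>, <D> is followed by <E> with FIRST {ε, p, q, r}; in <E>→q p <D> <E>, the suffix after <D> is nullable, so FOLLOW(<D>) ⊇ FOLLOW(<E>) = {p, q, r, t, v}; in <E>→<L> <D> q v, <D> is followed by q v with FIRST {q}. Thus FOLLOW(<D>) = {p, q, r, t, v}.
FOLLOW(<S>): in <L>→r <S> r <E>, <S> is followed by r <E> with FIRST {r}; in <L>→<E> <S>, the suffix after <S> is empty, so FOLLOW(<S>) ⊇ FOLLOW(<L>) = {p, q, r, t}; in <D>→<S>, the suffix after <S> is empty, so FOLLOW(<S>) ⊇ FOLLOW(<D>) = {p, q, r, t, v}. Thus FOLLOW(<S>) = {$, p, q, r, t, v}.

{p, q, r, t}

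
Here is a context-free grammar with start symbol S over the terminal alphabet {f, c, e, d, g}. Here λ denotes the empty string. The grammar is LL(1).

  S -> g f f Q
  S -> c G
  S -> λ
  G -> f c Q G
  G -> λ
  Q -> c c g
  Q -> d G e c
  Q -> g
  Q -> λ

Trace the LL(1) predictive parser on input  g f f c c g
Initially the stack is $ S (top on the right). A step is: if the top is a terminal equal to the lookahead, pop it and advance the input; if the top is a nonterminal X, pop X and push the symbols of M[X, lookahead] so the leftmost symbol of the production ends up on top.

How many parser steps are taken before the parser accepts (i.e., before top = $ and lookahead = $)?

step 1: stack=$ S  input=g f f c c g $  — expand S -> g f f Q
step 2: stack=$ Q f f g  input=g f f c c g $  — match g
step 3: stack=$ Q f f  input=f f c c g $  — match f
step 4: stack=$ Q f  input=f c c g $  — match f
step 5: stack=$ Q  input=c c g $  — expand Q -> c c g
step 6: stack=$ g c c  input=c c g $  — match c
step 7: stack=$ g c  input=c g $  — match c
step 8: stack=$ g  input=g $  — match g
Accept reached after 8 steps.

8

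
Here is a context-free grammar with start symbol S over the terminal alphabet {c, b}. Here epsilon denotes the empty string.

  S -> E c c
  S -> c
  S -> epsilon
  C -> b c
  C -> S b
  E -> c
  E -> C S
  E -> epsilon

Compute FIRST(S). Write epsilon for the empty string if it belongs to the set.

{epsilon, b, c}

FIRST(S): from S->E c c we get {b, c}; from S->c we get {c}; from S->epsilon we get {epsilon}. So FIRST(S) = {epsilon, b, c}.
FIRST(C): from C->b c we get {b}; from C->S b we get {b, c}. So FIRST(C) = {b, c}.
FIRST(E): from E->c we get {c}; from E->C S we get {b, c}; from E->epsilon we get {epsilon}. So FIRST(E) = {epsilon, b, c}.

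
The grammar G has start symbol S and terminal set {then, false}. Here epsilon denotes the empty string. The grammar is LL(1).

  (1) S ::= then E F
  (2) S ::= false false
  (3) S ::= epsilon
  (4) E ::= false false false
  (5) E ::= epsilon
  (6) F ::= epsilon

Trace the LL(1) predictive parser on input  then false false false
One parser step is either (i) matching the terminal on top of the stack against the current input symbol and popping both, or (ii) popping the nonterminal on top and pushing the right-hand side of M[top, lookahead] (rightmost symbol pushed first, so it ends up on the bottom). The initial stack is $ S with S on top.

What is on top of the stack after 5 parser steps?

false

step 1: stack=$ S  input=then false false false $  — expand S ::= then E F
step 2: stack=$ F E then  input=then false false false $  — match then
step 3: stack=$ F E  input=false false false $  — expand E ::= false false false
step 4: stack=$ F false false false  input=false false false $  — match false
step 5: stack=$ F false false  input=false false $  — match false
Stack after step 5: $ F false (top = false).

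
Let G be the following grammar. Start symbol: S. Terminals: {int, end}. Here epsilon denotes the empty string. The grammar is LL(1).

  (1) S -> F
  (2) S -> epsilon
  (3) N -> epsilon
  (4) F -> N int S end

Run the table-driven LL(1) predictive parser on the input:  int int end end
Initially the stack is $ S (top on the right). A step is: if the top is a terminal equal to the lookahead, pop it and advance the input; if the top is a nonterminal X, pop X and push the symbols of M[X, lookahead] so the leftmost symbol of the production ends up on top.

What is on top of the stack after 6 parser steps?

N

     Stack          Input              Action
  1  $ S            int int end end $  expand S -> F
  2  $ F            int int end end $  expand F -> N int S end
  3  $ end S int N  int int end end $  expand N -> epsilon
  4  $ end S int    int int end end $  match int
  5  $ end S        int end end $      expand S -> F
  6  $ end F        int end end $      expand F -> N int S end
Stack after step 6: $ end end S int N (top = N).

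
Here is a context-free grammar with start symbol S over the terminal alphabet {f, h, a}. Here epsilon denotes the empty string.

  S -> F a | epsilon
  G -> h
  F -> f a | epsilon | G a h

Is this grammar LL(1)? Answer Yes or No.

FIRST(S) = {epsilon, a, f, h}
FIRST(G) = {h}
FIRST(F) = {epsilon, f, h}
FOLLOW(S) = {$}
FOLLOW(G) = {a}
FOLLOW(F) = {a}
Each cell of M receives at most one production.

Yes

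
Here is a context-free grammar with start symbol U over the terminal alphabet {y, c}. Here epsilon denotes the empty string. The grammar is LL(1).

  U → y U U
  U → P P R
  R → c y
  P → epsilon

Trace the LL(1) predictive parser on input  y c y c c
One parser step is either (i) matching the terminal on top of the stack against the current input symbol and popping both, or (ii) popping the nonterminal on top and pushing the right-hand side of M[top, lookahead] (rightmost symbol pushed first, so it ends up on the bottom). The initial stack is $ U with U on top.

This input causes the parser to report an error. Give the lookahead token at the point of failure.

      Stack      Input        Action
   1  $ U        y c y c c $  expand U → y U U
   2  $ U U y    y c y c c $  match y
   3  $ U U      c y c c $    expand U → P P R
   4  $ U R P P  c y c c $    expand P → epsilon
   5  $ U R P    c y c c $    expand P → epsilon
   6  $ U R      c y c c $    expand R → c y
   7  $ U y c    c y c c $    match c
   8  $ U y      y c c $      match y
   9  $ U        c c $        expand U → P P R
  10  $ R P P    c c $        expand P → epsilon
  11  $ R P      c c $        expand P → epsilon
  12  $ R        c c $        expand R → c y
  13  $ y c      c c $        match c
  14  $ y        c $          error: top is terminal y but lookahead is c

c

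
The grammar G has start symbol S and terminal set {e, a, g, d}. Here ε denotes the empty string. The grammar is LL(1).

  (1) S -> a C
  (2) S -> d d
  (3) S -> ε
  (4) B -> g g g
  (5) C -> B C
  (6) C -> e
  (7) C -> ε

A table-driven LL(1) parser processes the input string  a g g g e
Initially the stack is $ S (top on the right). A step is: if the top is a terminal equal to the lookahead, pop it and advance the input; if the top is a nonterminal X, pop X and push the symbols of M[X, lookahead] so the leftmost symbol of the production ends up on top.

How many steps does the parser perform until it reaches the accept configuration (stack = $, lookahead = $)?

9

step 1: stack=$ S  input=a g g g e $  — expand S -> a C
step 2: stack=$ C a  input=a g g g e $  — match a
step 3: stack=$ C  input=g g g e $  — expand C -> B C
step 4: stack=$ C B  input=g g g e $  — expand B -> g g g
step 5: stack=$ C g g g  input=g g g e $  — match g
step 6: stack=$ C g g  input=g g e $  — match g
step 7: stack=$ C g  input=g e $  — match g
step 8: stack=$ C  input=e $  — expand C -> e
step 9: stack=$ e  input=e $  — match e
Accept reached after 9 steps.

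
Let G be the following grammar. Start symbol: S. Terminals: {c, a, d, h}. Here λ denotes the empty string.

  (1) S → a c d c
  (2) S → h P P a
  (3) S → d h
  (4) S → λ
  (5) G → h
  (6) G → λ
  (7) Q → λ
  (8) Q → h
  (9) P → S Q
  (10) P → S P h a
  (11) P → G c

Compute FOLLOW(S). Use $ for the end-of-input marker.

FIRST(S): from S→a c d c we get {a}; from S→h P P a we get {h}; from S→d h we get {d}; from S→λ we get {λ}. So FIRST(S) = {λ, a, d, h}.
FIRST(G): from G→h we get {h}; from G→λ we get {λ}. So FIRST(G) = {λ, h}.
FIRST(Q): from Q→λ we get {λ}; from Q→h we get {h}. So FIRST(Q) = {λ, h}.
FIRST(P): from P→S Q we get {λ, a, d, h}; from P→S P h a we get {a, c, d, h}; from P→G c we get {c, h}. So FIRST(P) = {λ, a, c, d, h}.
FOLLOW(S) includes $ since S is the start symbol.
FOLLOW(G): in P→G c, G is followed by c with FIRST {c}. Thus FOLLOW(G) = {c}.
FOLLOW(P): in S→h P P a (occurrence 1), P is followed by P a with FIRST {a, c, d, h}; in S→h P P a (occurrence 2), P is followed by a with FIRST {a}; in P→S P h a, P is followed by h a with FIRST {h}. Thus FOLLOW(P) = {a, c, d, h}.
FOLLOW(S): in P→S Q, S is followed by Q with FIRST {λ, h}; in P→S Q, the suffix after S is nullable, so FOLLOW(S) ⊇ FOLLOW(P) = {a, c, d, h}; in P→S P h a, S is followed by P h a with FIRST {a, c, d, h}. Thus FOLLOW(S) = {$, a, c, d, h}.
FOLLOW(Q): in P→S Q, the suffix after Q is empty, so FOLLOW(Q) ⊇ FOLLOW(P) = {a, c, d, h}. Thus FOLLOW(Q) = {a, c, d, h}.

{$, a, c, d, h}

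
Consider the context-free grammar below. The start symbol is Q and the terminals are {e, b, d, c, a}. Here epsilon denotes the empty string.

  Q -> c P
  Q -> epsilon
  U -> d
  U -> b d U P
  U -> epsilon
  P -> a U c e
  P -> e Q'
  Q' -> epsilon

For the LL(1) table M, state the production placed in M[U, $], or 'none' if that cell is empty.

none

FIRST(Q): from Q->c P we get {c}; from Q->epsilon we get {epsilon}. So FIRST(Q) = {epsilon, c}.
FIRST(U): from U->d we get {d}; from U->b d U P we get {b}; from U->epsilon we get {epsilon}. So FIRST(U) = {epsilon, b, d}.
FIRST(P): from P->a U c e we get {a}; from P->e Q' we get {e}. So FIRST(P) = {a, e}.
FIRST(Q'): from Q'->epsilon we get {epsilon}. So FIRST(Q') = {epsilon}.
FOLLOW(Q) includes $ since Q is the start symbol.
FOLLOW(U): in U->b d U P, U is followed by P with FIRST {a, e}; in P->a U c e, U is followed by c e with FIRST {c}. Thus FOLLOW(U) = {a, c, e}.
For U -> d: FIRST(d) = {d}, so it goes in M[U, t] for t ∈ {d}.
For U -> b d U P: FIRST(b d U P) = {b}, so it goes in M[U, t] for t ∈ {b}.
For U -> epsilon: FIRST(epsilon) = {epsilon}, so it goes in M[U, t] for t ∈ {}; since epsilon ∈ FIRST, also for every t ∈ FOLLOW(U) = {a, c, e}.
None of these place a production in M[U, $].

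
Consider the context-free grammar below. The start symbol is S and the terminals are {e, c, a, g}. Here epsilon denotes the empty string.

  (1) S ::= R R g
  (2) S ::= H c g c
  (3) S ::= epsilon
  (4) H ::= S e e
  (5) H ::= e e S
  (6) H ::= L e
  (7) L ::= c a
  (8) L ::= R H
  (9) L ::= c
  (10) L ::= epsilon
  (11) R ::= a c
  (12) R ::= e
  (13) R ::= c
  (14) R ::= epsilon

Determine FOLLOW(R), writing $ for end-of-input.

{a, c, e, g}

FIRST(R): from R::=a c we get {a}; from R::=e we get {e}; from R::=c we get {c}; from R::=epsilon we get {epsilon}. So FIRST(R) = {epsilon, a, c, e}.
FIRST(S): from S::=R R g we get {a, c, e, g}; from S::=H c g c we get {a, c, e, g}; from S::=epsilon we get {epsilon}. So FIRST(S) = {epsilon, a, c, e, g}.
FIRST(H): from H::=S e e we get {a, c, e, g}; from H::=e e S we get {e}; from H::=L e we get {a, c, e, g}. So FIRST(H) = {a, c, e, g}.
FIRST(L): from L::=c a we get {c}; from L::=R H we get {a, c, e, g}; from L::=c we get {c}; from L::=epsilon we get {epsilon}. So FIRST(L) = {epsilon, a, c, e, g}.
FOLLOW(S) includes $ since S is the start symbol.
FOLLOW(L): in H::=L e, L is followed by e with FIRST {e}. Thus FOLLOW(L) = {e}.
FOLLOW(H): in S::=H c g c, H is followed by c g c with FIRST {c}; in L::=R H, the suffix after H is empty, so FOLLOW(H) ⊇ FOLLOW(L) = {e}. Thus FOLLOW(H) = {c, e}.
FOLLOW(S): in H::=S e e, S is followed by e e with FIRST {e}; in H::=e e S, the suffix after S is empty, so FOLLOW(S) ⊇ FOLLOW(H) = {c, e}. Thus FOLLOW(S) = {$, c, e}.
FOLLOW(R): in S::=R R g (occurrence 1), R is followed by R g with FIRST {a, c, e, g}; in S::=R R g (occurrence 2), R is followed by g with FIRST {g}; in L::=R H, R is followed by H with FIRST {a, c, e, g}. Thus FOLLOW(R) = {a, c, e, g}.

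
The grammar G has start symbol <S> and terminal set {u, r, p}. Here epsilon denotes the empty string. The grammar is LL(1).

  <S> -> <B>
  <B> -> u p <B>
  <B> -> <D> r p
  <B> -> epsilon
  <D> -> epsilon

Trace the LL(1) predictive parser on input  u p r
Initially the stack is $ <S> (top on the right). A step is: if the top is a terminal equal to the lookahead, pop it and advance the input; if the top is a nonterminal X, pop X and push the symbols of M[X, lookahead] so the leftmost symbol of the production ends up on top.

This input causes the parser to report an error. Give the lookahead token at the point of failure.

$

step 1: stack=$ <S>  input=u p r $  — expand <S> -> <B>
step 2: stack=$ <B>  input=u p r $  — expand <B> -> u p <B>
step 3: stack=$ <B> p u  input=u p r $  — match u
step 4: stack=$ <B> p  input=p r $  — match p
step 5: stack=$ <B>  input=r $  — expand <B> -> <D> r p
step 6: stack=$ p r <D>  input=r $  — expand <D> -> epsilon
step 7: stack=$ p r  input=r $  — match r
step 8: stack=$ p  input=$  — error: top is terminal p but lookahead is $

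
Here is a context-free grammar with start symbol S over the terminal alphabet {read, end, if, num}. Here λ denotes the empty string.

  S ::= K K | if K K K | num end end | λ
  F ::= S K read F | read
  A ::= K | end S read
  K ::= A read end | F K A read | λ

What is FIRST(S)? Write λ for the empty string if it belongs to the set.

FIRST(S): from S::=K K we get {λ, end, if, num, read}; from S::=if K K K we get {if}; from S::=num end end we get {num}; from S::=λ we get {λ}. So FIRST(S) = {λ, end, if, num, read}.
FIRST(F): from F::=S K read F we get {end, if, num, read}; from F::=read we get {read}. So FIRST(F) = {end, if, num, read}.
FIRST(A): from A::=K we get {λ, end, if, num, read}; from A::=end S read we get {end}. So FIRST(A) = {λ, end, if, num, read}.
FIRST(K): from K::=A read end we get {end, if, num, read}; from K::=F K A read we get {end, if, num, read}; from K::=λ we get {λ}. So FIRST(K) = {λ, end, if, num, read}.

{λ, end, if, num, read}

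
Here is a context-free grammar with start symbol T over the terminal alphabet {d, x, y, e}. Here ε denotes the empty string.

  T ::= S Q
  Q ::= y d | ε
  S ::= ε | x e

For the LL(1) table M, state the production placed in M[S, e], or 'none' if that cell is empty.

FIRST(Q): from Q::=y d we get {y}; from Q::=ε we get {ε}. So FIRST(Q) = {ε, y}.
FIRST(S): from S::=ε we get {ε}; from S::=x e we get {x}. So FIRST(S) = {ε, x}.
FIRST(T): from T::=S Q we get {ε, x, y}. So FIRST(T) = {ε, x, y}.
FOLLOW(T) includes $ since T is the start symbol.
FOLLOW(T): T appears on no right-hand side. Thus FOLLOW(T) = {$}.
FOLLOW(S): in T::=S Q, S is followed by Q with FIRST {ε, y}; in T::=S Q, the suffix after S is nullable, so FOLLOW(S) ⊇ FOLLOW(T) = {$}. Thus FOLLOW(S) = {$, y}.
For S ::= ε: FIRST(ε) = {ε}, so it goes in M[S, t] for t ∈ {}; since ε ∈ FIRST, also for every t ∈ FOLLOW(S) = {$, y}.
For S ::= x e: FIRST(x e) = {x}, so it goes in M[S, t] for t ∈ {x}.
None of these place a production in M[S, e].

none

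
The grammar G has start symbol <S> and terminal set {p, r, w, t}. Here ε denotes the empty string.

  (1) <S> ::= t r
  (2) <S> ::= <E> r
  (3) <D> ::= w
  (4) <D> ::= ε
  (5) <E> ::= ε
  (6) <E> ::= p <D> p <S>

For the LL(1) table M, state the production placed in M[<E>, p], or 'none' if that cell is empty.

FIRST(<D>) = {ε, w}
FIRST(<E>) = {ε, p}
FIRST(<S>) = {p, r, t}  (via <E> r)
FOLLOW(<S>) includes $ since <S> is the start symbol.
FOLLOW(<E>): in <S>::=<E> r, <E> is followed by r with FIRST {r}. Thus FOLLOW(<E>) = {r}.
For <E> ::= ε: FIRST(ε) = {ε}, so it goes in M[<E>, t] for t ∈ {}; since ε ∈ FIRST, also for every t ∈ FOLLOW(<E>) = {r}.
For <E> ::= p <D> p <S>: FIRST(p <D> p <S>) = {p}, so it goes in M[<E>, t] for t ∈ {p}.

<E> ::= p <D> p <S>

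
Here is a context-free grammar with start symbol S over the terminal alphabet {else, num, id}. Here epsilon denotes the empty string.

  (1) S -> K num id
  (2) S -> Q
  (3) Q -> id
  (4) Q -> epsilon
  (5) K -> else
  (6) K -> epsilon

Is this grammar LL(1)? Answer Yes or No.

Yes

FIRST(S) = {epsilon, else, id, num}
FIRST(Q) = {epsilon, id}
FIRST(K) = {epsilon, else}
FOLLOW(S) = {$}
FOLLOW(Q) = {$}
FOLLOW(K) = {num}
Each cell of M receives at most one production.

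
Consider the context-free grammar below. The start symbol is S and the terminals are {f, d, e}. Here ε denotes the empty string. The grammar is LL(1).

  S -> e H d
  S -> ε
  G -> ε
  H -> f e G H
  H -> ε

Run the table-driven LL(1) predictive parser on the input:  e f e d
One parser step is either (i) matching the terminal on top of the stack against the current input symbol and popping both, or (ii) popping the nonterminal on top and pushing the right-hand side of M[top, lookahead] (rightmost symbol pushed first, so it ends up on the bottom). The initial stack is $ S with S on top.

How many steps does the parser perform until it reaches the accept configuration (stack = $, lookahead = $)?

step 1: stack=$ S  input=e f e d $  — expand S -> e H d
step 2: stack=$ d H e  input=e f e d $  — match e
step 3: stack=$ d H  input=f e d $  — expand H -> f e G H
step 4: stack=$ d H G e f  input=f e d $  — match f
step 5: stack=$ d H G e  input=e d $  — match e
step 6: stack=$ d H G  input=d $  — expand G -> ε
step 7: stack=$ d H  input=d $  — expand H -> ε
step 8: stack=$ d  input=d $  — match d
Accept reached after 8 steps.

8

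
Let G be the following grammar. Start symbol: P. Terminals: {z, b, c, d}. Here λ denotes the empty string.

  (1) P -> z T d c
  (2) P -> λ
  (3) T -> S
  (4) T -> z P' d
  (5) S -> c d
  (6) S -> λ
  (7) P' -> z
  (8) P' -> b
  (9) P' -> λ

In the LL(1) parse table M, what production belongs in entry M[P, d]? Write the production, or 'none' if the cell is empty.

none

FIRST(P): from P->z T d c we get {z}; from P->λ we get {λ}. So FIRST(P) = {λ, z}.
FIRST(S): from S->c d we get {c}; from S->λ we get {λ}. So FIRST(S) = {λ, c}.
FIRST(P'): from P'->z we get {z}; from P'->b we get {b}; from P'->λ we get {λ}. So FIRST(P') = {λ, b, z}.
FIRST(T): from T->S we get {λ, c}; from T->z P' d we get {z}. So FIRST(T) = {λ, c, z}.
FOLLOW(P) includes $ since P is the start symbol.
FOLLOW(P): P appears on no right-hand side. Thus FOLLOW(P) = {$}.
For P -> z T d c: FIRST(z T d c) = {z}, so it goes in M[P, t] for t ∈ {z}.
For P -> λ: FIRST(λ) = {λ}, so it goes in M[P, t] for t ∈ {}; since λ ∈ FIRST, also for every t ∈ FOLLOW(P) = {$}.
None of these place a production in M[P, d].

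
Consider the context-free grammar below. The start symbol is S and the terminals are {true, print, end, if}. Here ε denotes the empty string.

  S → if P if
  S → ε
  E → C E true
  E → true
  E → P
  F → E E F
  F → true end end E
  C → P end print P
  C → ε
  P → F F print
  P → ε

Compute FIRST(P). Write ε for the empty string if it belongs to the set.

{ε, end, true}

FIRST(S): from S→if P if we get {if}; from S→ε we get {ε}. So FIRST(S) = {ε, if}.
FIRST(E): from E→C E true we get {end, true}; from E→true we get {true}; from E→P we get {ε, end, true}. So FIRST(E) = {ε, end, true}.
FIRST(F): from F→E E F we get {end, true}; from F→true end end E we get {true}. So FIRST(F) = {end, true}.
FIRST(P): from P→F F print we get {end, true}; from P→ε we get {ε}. So FIRST(P) = {ε, end, true}.
FIRST(C): from C→P end print P we get {end, true}; from C→ε we get {ε}. So FIRST(C) = {ε, end, true}.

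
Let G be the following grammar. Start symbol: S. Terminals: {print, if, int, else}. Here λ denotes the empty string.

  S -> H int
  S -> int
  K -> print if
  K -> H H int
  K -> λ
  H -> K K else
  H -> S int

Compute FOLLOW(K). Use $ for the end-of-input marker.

{else, int, print}

FIRST(S) = {else, int, print}  (via H int)
FIRST(K) = {λ, else, int, print}  (via H H int)
FIRST(H) = {else, int, print}  (via K K else, S int)
FOLLOW(S) includes $ since S is the start symbol.
FOLLOW(S): in H->S int, S is followed by int with FIRST {int}. Thus FOLLOW(S) = {$, int}.
FOLLOW(K): in H->K K else (occurrence 1), K is followed by K else with FIRST {else, int, print}; in H->K K else (occurrence 2), K is followed by else with FIRST {else}. Thus FOLLOW(K) = {else, int, print}.
FOLLOW(H): in S->H int, H is followed by int with FIRST {int}; in K->H H int (occurrence 1), H is followed by H int with FIRST {else, int, print}; in K->H H int (occurrence 2), H is followed by int with FIRST {int}. Thus FOLLOW(H) = {else, int, print}.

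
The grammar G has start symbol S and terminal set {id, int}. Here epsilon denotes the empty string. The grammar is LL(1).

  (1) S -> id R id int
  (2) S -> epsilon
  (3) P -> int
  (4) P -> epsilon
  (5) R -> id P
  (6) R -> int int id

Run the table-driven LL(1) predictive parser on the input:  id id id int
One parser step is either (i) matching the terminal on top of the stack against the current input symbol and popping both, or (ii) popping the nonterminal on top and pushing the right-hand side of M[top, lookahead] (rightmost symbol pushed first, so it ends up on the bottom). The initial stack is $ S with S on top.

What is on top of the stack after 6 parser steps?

     Stack          Input           Action
  1  $ S            id id id int $  expand S -> id R id int
  2  $ int id R id  id id id int $  match id
  3  $ int id R     id id int $     expand R -> id P
  4  $ int id P id  id id int $     match id
  5  $ int id P     id int $        expand P -> epsilon
  6  $ int id       id int $        match id
Stack after step 6: $ int (top = int).

int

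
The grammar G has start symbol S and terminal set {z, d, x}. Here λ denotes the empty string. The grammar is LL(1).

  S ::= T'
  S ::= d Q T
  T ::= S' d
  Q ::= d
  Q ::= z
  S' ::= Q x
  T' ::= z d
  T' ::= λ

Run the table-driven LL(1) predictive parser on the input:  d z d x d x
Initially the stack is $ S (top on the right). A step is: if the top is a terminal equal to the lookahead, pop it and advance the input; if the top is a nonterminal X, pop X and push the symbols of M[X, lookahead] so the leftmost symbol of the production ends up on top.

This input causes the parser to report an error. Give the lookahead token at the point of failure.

step 1: stack=$ S  input=d z d x d x $  — expand S ::= d Q T
step 2: stack=$ T Q d  input=d z d x d x $  — match d
step 3: stack=$ T Q  input=z d x d x $  — expand Q ::= z
step 4: stack=$ T z  input=z d x d x $  — match z
step 5: stack=$ T  input=d x d x $  — expand T ::= S' d
step 6: stack=$ d S'  input=d x d x $  — expand S' ::= Q x
step 7: stack=$ d x Q  input=d x d x $  — expand Q ::= d
step 8: stack=$ d x d  input=d x d x $  — match d
step 9: stack=$ d x  input=x d x $  — match x
step 10: stack=$ d  input=d x $  — match d
step 11: stack=$  input=x $  — error: stack empty but input remains

x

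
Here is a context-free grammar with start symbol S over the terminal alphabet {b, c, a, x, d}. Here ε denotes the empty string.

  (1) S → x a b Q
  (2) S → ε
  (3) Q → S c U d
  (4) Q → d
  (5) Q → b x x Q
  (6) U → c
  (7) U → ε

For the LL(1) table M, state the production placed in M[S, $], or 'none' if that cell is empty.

FIRST(S): from S→x a b Q we get {x}; from S→ε we get {ε}. So FIRST(S) = {ε, x}.
FIRST(U): from U→c we get {c}; from U→ε we get {ε}. So FIRST(U) = {ε, c}.
FIRST(Q): from Q→S c U d we get {c, x}; from Q→d we get {d}; from Q→b x x Q we get {b}. So FIRST(Q) = {b, c, d, x}.
FOLLOW(S) includes $ since S is the start symbol.
FOLLOW(S): in Q→S c U d, S is followed by c U d with FIRST {c}. Thus FOLLOW(S) = {$, c}.
For S → x a b Q: FIRST(x a b Q) = {x}, so it goes in M[S, t] for t ∈ {x}.
For S → ε: FIRST(ε) = {ε}, so it goes in M[S, t] for t ∈ {}; since ε ∈ FIRST, also for every t ∈ FOLLOW(S) = {$, c}.

S → ε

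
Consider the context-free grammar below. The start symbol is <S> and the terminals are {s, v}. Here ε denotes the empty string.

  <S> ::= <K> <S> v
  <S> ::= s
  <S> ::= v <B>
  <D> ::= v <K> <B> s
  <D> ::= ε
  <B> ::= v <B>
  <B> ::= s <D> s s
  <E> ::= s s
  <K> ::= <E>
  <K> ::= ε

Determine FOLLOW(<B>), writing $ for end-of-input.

{$, s, v}

FIRST(<D>): from <D>::=v <K> <B> s we get {v}; from <D>::=ε we get {ε}. So FIRST(<D>) = {ε, v}.
FIRST(<B>): from <B>::=v <B> we get {v}; from <B>::=s <D> s s we get {s}. So FIRST(<B>) = {s, v}.
FIRST(<E>): from <E>::=s s we get {s}. So FIRST(<E>) = {s}.
FIRST(<K>): from <K>::=<E> we get {s}; from <K>::=ε we get {ε}. So FIRST(<K>) = {ε, s}.
FIRST(<S>): from <S>::=<K> <S> v we get {s, v}; from <S>::=s we get {s}; from <S>::=v <B> we get {v}. So FIRST(<S>) = {s, v}.
FOLLOW(<S>) includes $ since <S> is the start symbol.
FOLLOW(<S>): in <S>::=<K> <S> v, <S> is followed by v with FIRST {v}. Thus FOLLOW(<S>) = {$, v}.
FOLLOW(<D>): in <B>::=s <D> s s, <D> is followed by s s with FIRST {s}. Thus FOLLOW(<D>) = {s}.
FOLLOW(<B>): in <S>::=v <B>, the suffix after <B> is empty, so FOLLOW(<B>) ⊇ FOLLOW(<S>) = {$, v}; in <D>::=v <K> <B> s, <B> is followed by s with FIRST {s}; in <B>::=v <B>, the suffix after <B> is empty (adds nothing new). Thus FOLLOW(<B>) = {$, s, v}.
FOLLOW(<K>): in <S>::=<K> <S> v, <K> is followed by <S> v with FIRST {s, v}; in <D>::=v <K> <B> s, <K> is followed by <B> s with FIRST {s, v}. Thus FOLLOW(<K>) = {s, v}.
FOLLOW(<E>): in <K>::=<E>, the suffix after <E> is empty, so FOLLOW(<E>) ⊇ FOLLOW(<K>) = {s, v}. Thus FOLLOW(<E>) = {s, v}.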